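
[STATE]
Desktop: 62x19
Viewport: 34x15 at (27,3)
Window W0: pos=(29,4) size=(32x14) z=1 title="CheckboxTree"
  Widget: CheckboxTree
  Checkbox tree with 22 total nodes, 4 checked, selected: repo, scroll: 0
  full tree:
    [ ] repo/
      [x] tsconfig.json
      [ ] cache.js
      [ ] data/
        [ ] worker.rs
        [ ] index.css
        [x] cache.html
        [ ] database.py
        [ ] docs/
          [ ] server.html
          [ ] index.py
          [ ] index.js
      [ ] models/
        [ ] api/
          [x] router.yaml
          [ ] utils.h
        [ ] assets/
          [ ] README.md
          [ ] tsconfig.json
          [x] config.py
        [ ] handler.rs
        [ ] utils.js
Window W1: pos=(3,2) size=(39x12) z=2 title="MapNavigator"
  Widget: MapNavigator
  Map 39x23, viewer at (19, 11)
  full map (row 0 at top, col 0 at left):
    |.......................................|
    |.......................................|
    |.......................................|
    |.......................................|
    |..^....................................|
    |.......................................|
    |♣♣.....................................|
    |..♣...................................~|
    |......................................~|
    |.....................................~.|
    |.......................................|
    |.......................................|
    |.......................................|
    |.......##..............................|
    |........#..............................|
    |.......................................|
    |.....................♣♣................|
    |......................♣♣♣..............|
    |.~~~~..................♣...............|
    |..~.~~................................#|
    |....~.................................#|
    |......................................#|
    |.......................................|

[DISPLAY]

              ┃                   
──────────────┨━━━━━━━━━━━━━━━━━━┓
..............┃e                 ┃
..............┃──────────────────┨
.............~┃                  ┃
..............┃fig.json          ┃
..............┃.js               ┃
..............┃                  ┃
..............┃ker.rs            ┃
..............┃ex.css            ┃
━━━━━━━━━━━━━━┛he.html           ┃
  ┃     [ ] database.py          ┃
  ┃     [ ] docs/                ┃
  ┃       [ ] server.html        ┃
  ┗━━━━━━━━━━━━━━━━━━━━━━━━━━━━━━┛


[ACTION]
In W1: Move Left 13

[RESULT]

              ┃                   
──────────────┨━━━━━━━━━━━━━━━━━━┓
..............┃e                 ┃
..............┃──────────────────┨
..............┃                  ┃
..............┃fig.json          ┃
..............┃.js               ┃
..............┃                  ┃
..............┃ker.rs            ┃
..............┃ex.css            ┃
━━━━━━━━━━━━━━┛he.html           ┃
  ┃     [ ] database.py          ┃
  ┃     [ ] docs/                ┃
  ┃       [ ] server.html        ┃
  ┗━━━━━━━━━━━━━━━━━━━━━━━━━━━━━━┛


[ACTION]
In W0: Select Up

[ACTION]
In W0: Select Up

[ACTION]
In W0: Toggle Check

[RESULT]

              ┃                   
──────────────┨━━━━━━━━━━━━━━━━━━┓
..............┃e                 ┃
..............┃──────────────────┨
..............┃                  ┃
..............┃fig.json          ┃
..............┃.js               ┃
..............┃                  ┃
..............┃ker.rs            ┃
..............┃ex.css            ┃
━━━━━━━━━━━━━━┛he.html           ┃
  ┃     [x] database.py          ┃
  ┃     [x] docs/                ┃
  ┃       [x] server.html        ┃
  ┗━━━━━━━━━━━━━━━━━━━━━━━━━━━━━━┛


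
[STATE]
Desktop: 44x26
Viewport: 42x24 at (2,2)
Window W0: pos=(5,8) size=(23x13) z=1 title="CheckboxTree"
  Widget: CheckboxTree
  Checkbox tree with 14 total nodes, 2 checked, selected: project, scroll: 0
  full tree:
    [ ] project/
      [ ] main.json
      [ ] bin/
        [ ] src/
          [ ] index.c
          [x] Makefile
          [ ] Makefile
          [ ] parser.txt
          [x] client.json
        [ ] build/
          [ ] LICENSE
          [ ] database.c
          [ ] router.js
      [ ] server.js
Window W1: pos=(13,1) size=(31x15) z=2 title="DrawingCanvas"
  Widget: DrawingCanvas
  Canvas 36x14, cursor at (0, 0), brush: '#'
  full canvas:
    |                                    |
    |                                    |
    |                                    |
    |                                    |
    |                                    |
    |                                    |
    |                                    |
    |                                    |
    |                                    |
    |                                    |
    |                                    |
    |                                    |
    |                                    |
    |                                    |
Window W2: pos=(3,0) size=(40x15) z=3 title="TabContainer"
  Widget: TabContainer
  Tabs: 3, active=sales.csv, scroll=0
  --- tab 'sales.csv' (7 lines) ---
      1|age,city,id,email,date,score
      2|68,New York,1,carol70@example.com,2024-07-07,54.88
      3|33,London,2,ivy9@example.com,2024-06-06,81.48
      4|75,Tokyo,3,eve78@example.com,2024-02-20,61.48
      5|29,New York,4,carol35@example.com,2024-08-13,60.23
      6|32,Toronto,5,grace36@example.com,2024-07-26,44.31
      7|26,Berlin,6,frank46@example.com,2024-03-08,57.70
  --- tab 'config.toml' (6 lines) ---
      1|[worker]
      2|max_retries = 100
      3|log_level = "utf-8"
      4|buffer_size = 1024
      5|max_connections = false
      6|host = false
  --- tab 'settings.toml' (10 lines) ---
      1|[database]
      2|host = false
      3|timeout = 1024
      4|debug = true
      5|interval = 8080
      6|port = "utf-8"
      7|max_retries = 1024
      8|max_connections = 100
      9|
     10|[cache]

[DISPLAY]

 ┠──────────────────────────────────────┨┃
 ┃[sales.csv]│ config.toml │ settings.to┃┨
 ┃──────────────────────────────────────┃┃
 ┃age,city,id,email,date,score          ┃┃
 ┃68,New York,1,carol70@example.com,2024┃┃
 ┃33,London,2,ivy9@example.com,2024-06-0┃┃
 ┃75,Tokyo,3,eve78@example.com,2024-02-2┃┃
 ┃29,New York,4,carol35@example.com,2024┃┃
 ┃32,Toronto,5,grace36@example.com,2024-┃┃
 ┃26,Berlin,6,frank46@example.com,2024-0┃┃
 ┃                                      ┃┃
 ┃                                      ┃┃
 ┗━━━━━━━━━━━━━━━━━━━━━━━━━━━━━━━━━━━━━━┛┃
   ┃       ┗━━━━━━━━━━━━━━━━━━━━━━━━━━━━━┛
   ┃       [x] Makefile  ┃                
   ┃       [ ] Makefile  ┃                
   ┃       [ ] parser.txt┃                
   ┃       [x] client.jso┃                
   ┗━━━━━━━━━━━━━━━━━━━━━┛                
                                          
                                          
                                          
                                          
                                          


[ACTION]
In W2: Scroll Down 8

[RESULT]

 ┠──────────────────────────────────────┨┃
 ┃[sales.csv]│ config.toml │ settings.to┃┨
 ┃──────────────────────────────────────┃┃
 ┃26,Berlin,6,frank46@example.com,2024-0┃┃
 ┃                                      ┃┃
 ┃                                      ┃┃
 ┃                                      ┃┃
 ┃                                      ┃┃
 ┃                                      ┃┃
 ┃                                      ┃┃
 ┃                                      ┃┃
 ┃                                      ┃┃
 ┗━━━━━━━━━━━━━━━━━━━━━━━━━━━━━━━━━━━━━━┛┃
   ┃       ┗━━━━━━━━━━━━━━━━━━━━━━━━━━━━━┛
   ┃       [x] Makefile  ┃                
   ┃       [ ] Makefile  ┃                
   ┃       [ ] parser.txt┃                
   ┃       [x] client.jso┃                
   ┗━━━━━━━━━━━━━━━━━━━━━┛                
                                          
                                          
                                          
                                          
                                          


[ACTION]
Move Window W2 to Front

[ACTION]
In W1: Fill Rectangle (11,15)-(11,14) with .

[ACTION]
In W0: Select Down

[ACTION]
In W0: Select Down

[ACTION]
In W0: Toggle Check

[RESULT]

 ┠──────────────────────────────────────┨┃
 ┃[sales.csv]│ config.toml │ settings.to┃┨
 ┃──────────────────────────────────────┃┃
 ┃26,Berlin,6,frank46@example.com,2024-0┃┃
 ┃                                      ┃┃
 ┃                                      ┃┃
 ┃                                      ┃┃
 ┃                                      ┃┃
 ┃                                      ┃┃
 ┃                                      ┃┃
 ┃                                      ┃┃
 ┃                                      ┃┃
 ┗━━━━━━━━━━━━━━━━━━━━━━━━━━━━━━━━━━━━━━┛┃
   ┃       ┗━━━━━━━━━━━━━━━━━━━━━━━━━━━━━┛
   ┃       [x] Makefile  ┃                
   ┃       [x] Makefile  ┃                
   ┃       [x] parser.txt┃                
   ┃       [x] client.jso┃                
   ┗━━━━━━━━━━━━━━━━━━━━━┛                
                                          
                                          
                                          
                                          
                                          


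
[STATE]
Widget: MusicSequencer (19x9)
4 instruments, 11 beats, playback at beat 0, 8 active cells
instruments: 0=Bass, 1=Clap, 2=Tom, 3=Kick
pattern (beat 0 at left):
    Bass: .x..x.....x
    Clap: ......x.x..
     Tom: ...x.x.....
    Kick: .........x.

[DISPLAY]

     ▼1234567890   
 Bass·█··█·····█   
 Clap······█·█··   
  Tom···█·█·····   
 Kick·········█·   
                   
                   
                   
                   


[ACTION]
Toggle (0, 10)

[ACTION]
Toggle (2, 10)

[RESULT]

     ▼1234567890   
 Bass·█··█······   
 Clap······█·█··   
  Tom···█·█····█   
 Kick·········█·   
                   
                   
                   
                   


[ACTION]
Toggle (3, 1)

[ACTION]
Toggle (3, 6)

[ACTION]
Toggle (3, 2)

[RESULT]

     ▼1234567890   
 Bass·█··█······   
 Clap······█·█··   
  Tom···█·█····█   
 Kick·██···█··█·   
                   
                   
                   
                   


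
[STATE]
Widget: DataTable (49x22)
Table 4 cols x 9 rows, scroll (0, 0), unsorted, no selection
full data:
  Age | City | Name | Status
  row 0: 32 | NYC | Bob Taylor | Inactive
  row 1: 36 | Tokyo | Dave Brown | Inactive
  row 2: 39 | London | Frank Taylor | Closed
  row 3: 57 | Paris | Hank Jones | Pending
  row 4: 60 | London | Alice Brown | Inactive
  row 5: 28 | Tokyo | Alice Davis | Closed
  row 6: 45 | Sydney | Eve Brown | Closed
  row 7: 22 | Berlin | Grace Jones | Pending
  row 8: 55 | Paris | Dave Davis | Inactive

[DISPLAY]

Age│City  │Name        │Status                   
───┼──────┼────────────┼────────                 
32 │NYC   │Bob Taylor  │Inactive                 
36 │Tokyo │Dave Brown  │Inactive                 
39 │London│Frank Taylor│Closed                   
57 │Paris │Hank Jones  │Pending                  
60 │London│Alice Brown │Inactive                 
28 │Tokyo │Alice Davis │Closed                   
45 │Sydney│Eve Brown   │Closed                   
22 │Berlin│Grace Jones │Pending                  
55 │Paris │Dave Davis  │Inactive                 
                                                 
                                                 
                                                 
                                                 
                                                 
                                                 
                                                 
                                                 
                                                 
                                                 
                                                 


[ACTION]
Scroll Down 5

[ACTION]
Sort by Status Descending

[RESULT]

Age│City  │Name        │Status ▼                 
───┼──────┼────────────┼────────                 
57 │Paris │Hank Jones  │Pending                  
22 │Berlin│Grace Jones │Pending                  
32 │NYC   │Bob Taylor  │Inactive                 
36 │Tokyo │Dave Brown  │Inactive                 
60 │London│Alice Brown │Inactive                 
55 │Paris │Dave Davis  │Inactive                 
39 │London│Frank Taylor│Closed                   
28 │Tokyo │Alice Davis │Closed                   
45 │Sydney│Eve Brown   │Closed                   
                                                 
                                                 
                                                 
                                                 
                                                 
                                                 
                                                 
                                                 
                                                 
                                                 
                                                 


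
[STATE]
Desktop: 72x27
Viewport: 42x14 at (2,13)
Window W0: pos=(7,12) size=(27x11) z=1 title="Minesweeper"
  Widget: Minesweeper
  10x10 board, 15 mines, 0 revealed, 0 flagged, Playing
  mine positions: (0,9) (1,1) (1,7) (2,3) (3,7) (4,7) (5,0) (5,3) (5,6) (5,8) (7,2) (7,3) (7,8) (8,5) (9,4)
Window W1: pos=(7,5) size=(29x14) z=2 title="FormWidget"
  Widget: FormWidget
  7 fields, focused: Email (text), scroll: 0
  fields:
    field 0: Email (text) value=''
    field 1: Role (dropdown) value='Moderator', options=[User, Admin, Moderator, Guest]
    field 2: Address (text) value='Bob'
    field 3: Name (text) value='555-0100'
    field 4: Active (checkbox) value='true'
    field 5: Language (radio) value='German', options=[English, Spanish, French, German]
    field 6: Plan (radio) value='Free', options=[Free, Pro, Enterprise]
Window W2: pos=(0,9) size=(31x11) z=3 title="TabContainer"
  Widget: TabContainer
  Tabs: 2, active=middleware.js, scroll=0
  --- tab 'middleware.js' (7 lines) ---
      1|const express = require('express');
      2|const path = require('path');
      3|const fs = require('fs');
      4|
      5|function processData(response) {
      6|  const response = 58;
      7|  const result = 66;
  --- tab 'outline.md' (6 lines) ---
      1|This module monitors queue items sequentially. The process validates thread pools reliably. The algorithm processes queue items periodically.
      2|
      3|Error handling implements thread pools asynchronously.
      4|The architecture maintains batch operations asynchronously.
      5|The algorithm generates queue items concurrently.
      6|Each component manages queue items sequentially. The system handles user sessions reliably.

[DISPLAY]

────────────────────────────┃sh  ┃        
onst express = require('expr┃ ( )┃        
onst path = require('path');┃    ┃        
onst fs = require('fs');    ┃    ┃        
                            ┃    ┃        
unction processData(response┃━━━━┛        
━━━━━━━━━━━━━━━━━━━━━━━━━━━━┛  ┃          
     ┃■■■■■■■■■■               ┃          
     ┃■■■■■■■■■■               ┃          
     ┗━━━━━━━━━━━━━━━━━━━━━━━━━┛          
                                          
                                          
                                          
                                          


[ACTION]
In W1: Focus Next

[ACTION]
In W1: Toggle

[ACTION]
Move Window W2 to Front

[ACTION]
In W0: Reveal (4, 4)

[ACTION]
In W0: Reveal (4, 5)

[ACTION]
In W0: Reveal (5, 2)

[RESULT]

────────────────────────────┃sh  ┃        
onst express = require('expr┃ ( )┃        
onst path = require('path');┃    ┃        
onst fs = require('fs');    ┃    ┃        
                            ┃    ┃        
unction processData(response┃━━━━┛        
━━━━━━━━━━━━━━━━━━━━━━━━━━━━┛  ┃          
     ┃■■1■■■■■■■               ┃          
     ┃■■■■■■■■■■               ┃          
     ┗━━━━━━━━━━━━━━━━━━━━━━━━━┛          
                                          
                                          
                                          
                                          


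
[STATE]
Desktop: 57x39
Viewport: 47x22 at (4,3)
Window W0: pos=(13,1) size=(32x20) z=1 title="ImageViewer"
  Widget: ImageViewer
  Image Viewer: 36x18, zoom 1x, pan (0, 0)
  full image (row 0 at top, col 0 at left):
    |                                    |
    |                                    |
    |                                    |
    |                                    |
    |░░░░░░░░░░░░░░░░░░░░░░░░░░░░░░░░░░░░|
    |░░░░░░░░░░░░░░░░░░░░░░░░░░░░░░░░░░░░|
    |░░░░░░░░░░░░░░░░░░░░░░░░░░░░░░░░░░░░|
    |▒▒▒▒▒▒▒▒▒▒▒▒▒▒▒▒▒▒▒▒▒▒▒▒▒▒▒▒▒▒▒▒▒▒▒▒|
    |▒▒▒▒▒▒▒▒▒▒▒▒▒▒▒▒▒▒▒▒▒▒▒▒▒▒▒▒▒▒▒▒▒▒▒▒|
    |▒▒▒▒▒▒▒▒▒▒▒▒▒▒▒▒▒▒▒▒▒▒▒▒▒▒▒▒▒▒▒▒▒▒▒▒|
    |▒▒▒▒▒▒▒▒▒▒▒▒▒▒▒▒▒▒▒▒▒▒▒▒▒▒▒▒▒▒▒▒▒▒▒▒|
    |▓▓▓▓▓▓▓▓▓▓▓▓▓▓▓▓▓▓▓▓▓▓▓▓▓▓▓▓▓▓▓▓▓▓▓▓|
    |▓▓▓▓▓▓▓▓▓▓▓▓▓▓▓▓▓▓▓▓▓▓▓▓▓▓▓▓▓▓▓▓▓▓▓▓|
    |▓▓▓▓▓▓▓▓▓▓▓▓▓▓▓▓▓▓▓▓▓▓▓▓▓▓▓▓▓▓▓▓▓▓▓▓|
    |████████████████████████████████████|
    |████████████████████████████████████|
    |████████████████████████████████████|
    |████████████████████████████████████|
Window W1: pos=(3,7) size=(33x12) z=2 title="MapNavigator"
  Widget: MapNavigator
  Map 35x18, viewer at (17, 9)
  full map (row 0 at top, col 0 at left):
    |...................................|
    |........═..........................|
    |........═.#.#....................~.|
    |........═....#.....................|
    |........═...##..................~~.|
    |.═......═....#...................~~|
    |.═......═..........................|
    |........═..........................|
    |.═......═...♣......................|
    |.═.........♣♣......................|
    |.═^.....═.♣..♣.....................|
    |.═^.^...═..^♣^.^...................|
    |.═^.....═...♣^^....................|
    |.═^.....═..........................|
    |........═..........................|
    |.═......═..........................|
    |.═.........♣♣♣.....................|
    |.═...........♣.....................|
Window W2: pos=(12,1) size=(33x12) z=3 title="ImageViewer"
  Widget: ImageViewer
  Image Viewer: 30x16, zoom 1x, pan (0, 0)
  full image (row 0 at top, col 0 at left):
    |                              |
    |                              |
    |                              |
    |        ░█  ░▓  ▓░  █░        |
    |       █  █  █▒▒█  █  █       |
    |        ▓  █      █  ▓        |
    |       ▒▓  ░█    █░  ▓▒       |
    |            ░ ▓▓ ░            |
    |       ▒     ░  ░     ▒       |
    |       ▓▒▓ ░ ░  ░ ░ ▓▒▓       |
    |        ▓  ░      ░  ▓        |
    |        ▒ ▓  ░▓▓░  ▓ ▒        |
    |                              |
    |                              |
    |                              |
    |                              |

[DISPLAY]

        ┠───────────────────────────────┨      
        ┃                               ┃      
        ┃                               ┃      
        ┃                               ┃      
━━━━━━━━┃        ░█  ░▓  ▓░  █░         ┃      
 MapNavi┃       █  █  █▒▒█  █  █        ┃      
────────┃        ▓  █      █  ▓         ┃      
......═.┃       ▒▓  ░█    █░  ▓▒        ┃      
......═.┃            ░ ▓▓ ░             ┃      
......═.┗━━━━━━━━━━━━━━━━━━━━━━━━━━━━━━━┛      
......═...♣....................┃▒▒▒▒▒▒▒▒┃      
.........♣♣....@...............┃▒▒▒▒▒▒▒▒┃      
^.....═.♣..♣...................┃▓▓▓▓▓▓▓▓┃      
^.^...═..^♣^.^.................┃▓▓▓▓▓▓▓▓┃      
^.....═...♣^^..................┃▓▓▓▓▓▓▓▓┃      
━━━━━━━━━━━━━━━━━━━━━━━━━━━━━━━┛████████┃      
         ┃██████████████████████████████┃      
         ┗━━━━━━━━━━━━━━━━━━━━━━━━━━━━━━┛      
                                               
                                               
                                               
                                               


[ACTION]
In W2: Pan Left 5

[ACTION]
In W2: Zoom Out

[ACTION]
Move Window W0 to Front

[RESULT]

        ┠┠──────────────────────────────┨      
        ┃┃                              ┃      
        ┃┃                              ┃      
        ┃┃                              ┃      
━━━━━━━━┃┃                              ┃      
 MapNavi┃┃░░░░░░░░░░░░░░░░░░░░░░░░░░░░░░┃      
────────┃┃░░░░░░░░░░░░░░░░░░░░░░░░░░░░░░┃      
......═.┃┃░░░░░░░░░░░░░░░░░░░░░░░░░░░░░░┃      
......═.┃┃▒▒▒▒▒▒▒▒▒▒▒▒▒▒▒▒▒▒▒▒▒▒▒▒▒▒▒▒▒▒┃      
......═.┗┃▒▒▒▒▒▒▒▒▒▒▒▒▒▒▒▒▒▒▒▒▒▒▒▒▒▒▒▒▒▒┃      
......═..┃▒▒▒▒▒▒▒▒▒▒▒▒▒▒▒▒▒▒▒▒▒▒▒▒▒▒▒▒▒▒┃      
.........┃▒▒▒▒▒▒▒▒▒▒▒▒▒▒▒▒▒▒▒▒▒▒▒▒▒▒▒▒▒▒┃      
^.....═.♣┃▓▓▓▓▓▓▓▓▓▓▓▓▓▓▓▓▓▓▓▓▓▓▓▓▓▓▓▓▓▓┃      
^.^...═..┃▓▓▓▓▓▓▓▓▓▓▓▓▓▓▓▓▓▓▓▓▓▓▓▓▓▓▓▓▓▓┃      
^.....═..┃▓▓▓▓▓▓▓▓▓▓▓▓▓▓▓▓▓▓▓▓▓▓▓▓▓▓▓▓▓▓┃      
━━━━━━━━━┃██████████████████████████████┃      
         ┃██████████████████████████████┃      
         ┗━━━━━━━━━━━━━━━━━━━━━━━━━━━━━━┛      
                                               
                                               
                                               
                                               


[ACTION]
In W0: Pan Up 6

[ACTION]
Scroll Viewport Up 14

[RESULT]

                                               
        ┏┏━━━━━━━━━━━━━━━━━━━━━━━━━━━━━━┓      
        ┃┃ ImageViewer                  ┃      
        ┠┠──────────────────────────────┨      
        ┃┃                              ┃      
        ┃┃                              ┃      
        ┃┃                              ┃      
━━━━━━━━┃┃                              ┃      
 MapNavi┃┃░░░░░░░░░░░░░░░░░░░░░░░░░░░░░░┃      
────────┃┃░░░░░░░░░░░░░░░░░░░░░░░░░░░░░░┃      
......═.┃┃░░░░░░░░░░░░░░░░░░░░░░░░░░░░░░┃      
......═.┃┃▒▒▒▒▒▒▒▒▒▒▒▒▒▒▒▒▒▒▒▒▒▒▒▒▒▒▒▒▒▒┃      
......═.┗┃▒▒▒▒▒▒▒▒▒▒▒▒▒▒▒▒▒▒▒▒▒▒▒▒▒▒▒▒▒▒┃      
......═..┃▒▒▒▒▒▒▒▒▒▒▒▒▒▒▒▒▒▒▒▒▒▒▒▒▒▒▒▒▒▒┃      
.........┃▒▒▒▒▒▒▒▒▒▒▒▒▒▒▒▒▒▒▒▒▒▒▒▒▒▒▒▒▒▒┃      
^.....═.♣┃▓▓▓▓▓▓▓▓▓▓▓▓▓▓▓▓▓▓▓▓▓▓▓▓▓▓▓▓▓▓┃      
^.^...═..┃▓▓▓▓▓▓▓▓▓▓▓▓▓▓▓▓▓▓▓▓▓▓▓▓▓▓▓▓▓▓┃      
^.....═..┃▓▓▓▓▓▓▓▓▓▓▓▓▓▓▓▓▓▓▓▓▓▓▓▓▓▓▓▓▓▓┃      
━━━━━━━━━┃██████████████████████████████┃      
         ┃██████████████████████████████┃      
         ┗━━━━━━━━━━━━━━━━━━━━━━━━━━━━━━┛      
                                               


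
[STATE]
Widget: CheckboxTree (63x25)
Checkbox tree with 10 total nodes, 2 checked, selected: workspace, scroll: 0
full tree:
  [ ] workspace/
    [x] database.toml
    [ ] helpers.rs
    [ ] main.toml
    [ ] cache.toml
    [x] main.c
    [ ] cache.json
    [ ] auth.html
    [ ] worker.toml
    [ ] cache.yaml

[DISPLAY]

>[-] workspace/                                                
   [x] database.toml                                           
   [ ] helpers.rs                                              
   [ ] main.toml                                               
   [ ] cache.toml                                              
   [x] main.c                                                  
   [ ] cache.json                                              
   [ ] auth.html                                               
   [ ] worker.toml                                             
   [ ] cache.yaml                                              
                                                               
                                                               
                                                               
                                                               
                                                               
                                                               
                                                               
                                                               
                                                               
                                                               
                                                               
                                                               
                                                               
                                                               
                                                               


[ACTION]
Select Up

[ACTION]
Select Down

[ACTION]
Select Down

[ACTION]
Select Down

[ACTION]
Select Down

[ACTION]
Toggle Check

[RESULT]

 [-] workspace/                                                
   [x] database.toml                                           
   [ ] helpers.rs                                              
   [ ] main.toml                                               
>  [x] cache.toml                                              
   [x] main.c                                                  
   [ ] cache.json                                              
   [ ] auth.html                                               
   [ ] worker.toml                                             
   [ ] cache.yaml                                              
                                                               
                                                               
                                                               
                                                               
                                                               
                                                               
                                                               
                                                               
                                                               
                                                               
                                                               
                                                               
                                                               
                                                               
                                                               


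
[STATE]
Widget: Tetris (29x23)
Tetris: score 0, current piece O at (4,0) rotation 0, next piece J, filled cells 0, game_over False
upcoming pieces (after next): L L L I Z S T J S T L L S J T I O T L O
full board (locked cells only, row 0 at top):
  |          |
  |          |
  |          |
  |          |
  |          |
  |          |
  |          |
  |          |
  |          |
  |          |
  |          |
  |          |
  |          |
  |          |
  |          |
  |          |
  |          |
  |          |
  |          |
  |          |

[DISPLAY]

    ▓▓    │Next:             
    ▓▓    │█                 
          │███               
          │                  
          │                  
          │                  
          │Score:            
          │0                 
          │                  
          │                  
          │                  
          │                  
          │                  
          │                  
          │                  
          │                  
          │                  
          │                  
          │                  
          │                  
          │                  
          │                  
          │                  


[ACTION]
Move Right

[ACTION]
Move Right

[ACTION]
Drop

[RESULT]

          │Next:             
      ▓▓  │█                 
      ▓▓  │███               
          │                  
          │                  
          │                  
          │Score:            
          │0                 
          │                  
          │                  
          │                  
          │                  
          │                  
          │                  
          │                  
          │                  
          │                  
          │                  
          │                  
          │                  
          │                  
          │                  
          │                  


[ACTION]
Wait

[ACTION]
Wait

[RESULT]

          │Next:             
          │█                 
          │███               
      ▓▓  │                  
      ▓▓  │                  
          │                  
          │Score:            
          │0                 
          │                  
          │                  
          │                  
          │                  
          │                  
          │                  
          │                  
          │                  
          │                  
          │                  
          │                  
          │                  
          │                  
          │                  
          │                  


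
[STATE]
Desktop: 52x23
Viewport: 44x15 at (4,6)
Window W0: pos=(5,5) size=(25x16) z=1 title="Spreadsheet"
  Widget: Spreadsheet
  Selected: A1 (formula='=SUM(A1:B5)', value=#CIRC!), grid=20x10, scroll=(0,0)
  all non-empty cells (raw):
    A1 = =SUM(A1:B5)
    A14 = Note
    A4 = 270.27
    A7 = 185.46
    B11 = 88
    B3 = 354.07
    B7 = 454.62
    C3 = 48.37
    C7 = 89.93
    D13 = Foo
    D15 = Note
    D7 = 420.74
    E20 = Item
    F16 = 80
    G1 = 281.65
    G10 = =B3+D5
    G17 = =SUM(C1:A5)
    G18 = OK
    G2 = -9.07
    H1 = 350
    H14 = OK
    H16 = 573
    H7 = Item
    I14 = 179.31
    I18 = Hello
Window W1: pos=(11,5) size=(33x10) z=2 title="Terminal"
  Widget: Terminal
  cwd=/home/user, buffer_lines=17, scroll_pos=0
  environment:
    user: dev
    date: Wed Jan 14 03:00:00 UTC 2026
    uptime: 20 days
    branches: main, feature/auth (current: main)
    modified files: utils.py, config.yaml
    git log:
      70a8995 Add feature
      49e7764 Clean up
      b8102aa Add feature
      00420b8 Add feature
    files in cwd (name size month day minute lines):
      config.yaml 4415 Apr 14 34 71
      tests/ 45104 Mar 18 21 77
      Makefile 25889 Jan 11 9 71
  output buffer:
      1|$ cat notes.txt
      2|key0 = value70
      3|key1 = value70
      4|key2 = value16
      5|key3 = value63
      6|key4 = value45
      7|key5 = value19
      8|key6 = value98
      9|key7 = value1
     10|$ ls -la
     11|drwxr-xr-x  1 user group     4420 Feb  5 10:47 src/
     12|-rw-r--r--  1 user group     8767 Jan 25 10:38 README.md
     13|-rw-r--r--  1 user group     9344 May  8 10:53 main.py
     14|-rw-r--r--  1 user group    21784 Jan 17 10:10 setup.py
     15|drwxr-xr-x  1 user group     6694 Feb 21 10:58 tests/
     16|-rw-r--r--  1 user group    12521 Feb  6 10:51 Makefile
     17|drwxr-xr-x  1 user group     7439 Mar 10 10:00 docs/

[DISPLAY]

 ┃ Spre┃ Terminal                      ┃    
 ┠─────┠───────────────────────────────┨    
 ┃A1: =┃$ cat notes.txt                ┃    
 ┃     ┃key0 = value70                 ┃    
 ┃-----┃key1 = value70                 ┃    
 ┃  1 [┃key2 = value16                 ┃    
 ┃  2  ┃key3 = value63                 ┃    
 ┃  3  ┃key4 = value45                 ┃    
 ┃  4  ┗━━━━━━━━━━━━━━━━━━━━━━━━━━━━━━━┛    
 ┃  5        0       0   ┃                  
 ┃  6        0       0   ┃                  
 ┃  7   185.46  454.62   ┃                  
 ┃  8        0       0   ┃                  
 ┃  9        0       0   ┃                  
 ┗━━━━━━━━━━━━━━━━━━━━━━━┛                  


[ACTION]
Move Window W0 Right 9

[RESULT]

       ┃ Terminal                      ┃    
       ┠───────────────────────────────┨    
       ┃$ cat notes.txt                ┃    
       ┃key0 = value70                 ┃    
       ┃key1 = value70                 ┃    
       ┃key2 = value16                 ┃    
       ┃key3 = value63                 ┃    
       ┃key4 = value45                 ┃    
       ┗━━━━━━━━━━━━━━━━━━━━━━━━━━━━━━━┛    
          ┃  5        0       0   ┃         
          ┃  6        0       0   ┃         
          ┃  7   185.46  454.62   ┃         
          ┃  8        0       0   ┃         
          ┃  9        0       0   ┃         
          ┗━━━━━━━━━━━━━━━━━━━━━━━┛         


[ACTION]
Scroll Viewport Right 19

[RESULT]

   ┃ Terminal                      ┃        
   ┠───────────────────────────────┨        
   ┃$ cat notes.txt                ┃        
   ┃key0 = value70                 ┃        
   ┃key1 = value70                 ┃        
   ┃key2 = value16                 ┃        
   ┃key3 = value63                 ┃        
   ┃key4 = value45                 ┃        
   ┗━━━━━━━━━━━━━━━━━━━━━━━━━━━━━━━┛        
      ┃  5        0       0   ┃             
      ┃  6        0       0   ┃             
      ┃  7   185.46  454.62   ┃             
      ┃  8        0       0   ┃             
      ┃  9        0       0   ┃             
      ┗━━━━━━━━━━━━━━━━━━━━━━━┛             


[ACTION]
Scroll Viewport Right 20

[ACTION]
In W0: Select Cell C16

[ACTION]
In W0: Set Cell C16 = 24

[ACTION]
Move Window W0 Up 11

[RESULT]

   ┃ Terminal                      ┃        
   ┠───────────────────────────────┨        
   ┃$ cat notes.txt                ┃        
   ┃key0 = value70                 ┃        
   ┃key1 = value70                 ┃        
   ┃key2 = value16                 ┃        
   ┃key3 = value63                 ┃        
   ┃key4 = value45                 ┃        
   ┗━━━━━━━━━━━━━━━━━━━━━━━━━━━━━━━┛        
      ┗━━━━━━━━━━━━━━━━━━━━━━━┛             
                                            
                                            
                                            
                                            
                                            
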